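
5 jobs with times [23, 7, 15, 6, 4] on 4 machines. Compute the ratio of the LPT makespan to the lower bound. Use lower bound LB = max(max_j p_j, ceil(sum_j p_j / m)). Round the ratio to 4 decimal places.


LPT order: [23, 15, 7, 6, 4]
Machine loads after assignment: [23, 15, 7, 10]
LPT makespan = 23
Lower bound = max(max_job, ceil(total/4)) = max(23, 14) = 23
Ratio = 23 / 23 = 1.0

1.0


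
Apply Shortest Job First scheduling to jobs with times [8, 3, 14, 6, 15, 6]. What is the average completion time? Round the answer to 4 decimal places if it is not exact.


SJF order (ascending): [3, 6, 6, 8, 14, 15]
Completion times:
  Job 1: burst=3, C=3
  Job 2: burst=6, C=9
  Job 3: burst=6, C=15
  Job 4: burst=8, C=23
  Job 5: burst=14, C=37
  Job 6: burst=15, C=52
Average completion = 139/6 = 23.1667

23.1667


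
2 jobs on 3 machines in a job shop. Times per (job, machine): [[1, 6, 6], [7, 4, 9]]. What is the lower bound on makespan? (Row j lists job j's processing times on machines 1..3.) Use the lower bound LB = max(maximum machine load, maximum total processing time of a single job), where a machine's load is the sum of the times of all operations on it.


Machine loads:
  Machine 1: 1 + 7 = 8
  Machine 2: 6 + 4 = 10
  Machine 3: 6 + 9 = 15
Max machine load = 15
Job totals:
  Job 1: 13
  Job 2: 20
Max job total = 20
Lower bound = max(15, 20) = 20

20


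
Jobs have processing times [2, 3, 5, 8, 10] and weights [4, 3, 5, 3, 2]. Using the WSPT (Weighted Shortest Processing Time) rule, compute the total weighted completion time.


Compute p/w ratios and sort ascending (WSPT): [(2, 4), (3, 3), (5, 5), (8, 3), (10, 2)]
Compute weighted completion times:
  Job (p=2,w=4): C=2, w*C=4*2=8
  Job (p=3,w=3): C=5, w*C=3*5=15
  Job (p=5,w=5): C=10, w*C=5*10=50
  Job (p=8,w=3): C=18, w*C=3*18=54
  Job (p=10,w=2): C=28, w*C=2*28=56
Total weighted completion time = 183

183


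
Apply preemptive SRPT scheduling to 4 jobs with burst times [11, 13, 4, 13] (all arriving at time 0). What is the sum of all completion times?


Since all jobs arrive at t=0, SRPT equals SPT ordering.
SPT order: [4, 11, 13, 13]
Completion times:
  Job 1: p=4, C=4
  Job 2: p=11, C=15
  Job 3: p=13, C=28
  Job 4: p=13, C=41
Total completion time = 4 + 15 + 28 + 41 = 88

88


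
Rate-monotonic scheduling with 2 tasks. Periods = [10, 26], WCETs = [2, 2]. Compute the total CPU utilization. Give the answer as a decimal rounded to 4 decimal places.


Compute individual utilizations (exact fractions):
  Task 1: C/T = 2/10 = 1/5 (approx. 0.2)
  Task 2: C/T = 2/26 = 1/13 (approx. 0.0769)
Total utilization U = 1/5 + 1/13 = 18/65
Rounded to 4 decimal places: U = 0.2769
RM (Liu & Layland) bound for 2 tasks = 0.828427; compare with U = 18/65 (approx. 0.276923)
U <= bound, so schedulable by RM sufficient condition.

0.2769


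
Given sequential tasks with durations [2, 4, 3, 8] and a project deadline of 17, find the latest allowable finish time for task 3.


LF(activity 3) = deadline - sum of successor durations
Successors: activities 4 through 4 with durations [8]
Sum of successor durations = 8
LF = 17 - 8 = 9

9


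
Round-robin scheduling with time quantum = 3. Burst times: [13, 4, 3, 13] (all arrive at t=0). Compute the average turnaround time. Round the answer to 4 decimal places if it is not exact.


Time quantum = 3
Execution trace:
  J1 runs 3 units, time = 3
  J2 runs 3 units, time = 6
  J3 runs 3 units, time = 9
  J4 runs 3 units, time = 12
  J1 runs 3 units, time = 15
  J2 runs 1 units, time = 16
  J4 runs 3 units, time = 19
  J1 runs 3 units, time = 22
  J4 runs 3 units, time = 25
  J1 runs 3 units, time = 28
  J4 runs 3 units, time = 31
  J1 runs 1 units, time = 32
  J4 runs 1 units, time = 33
Finish times: [32, 16, 9, 33]
Average turnaround = 90/4 = 22.5

22.5


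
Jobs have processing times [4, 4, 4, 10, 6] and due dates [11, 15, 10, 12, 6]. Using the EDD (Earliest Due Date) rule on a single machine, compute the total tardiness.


Sort by due date (EDD order): [(6, 6), (4, 10), (4, 11), (10, 12), (4, 15)]
Compute completion times and tardiness:
  Job 1: p=6, d=6, C=6, tardiness=max(0,6-6)=0
  Job 2: p=4, d=10, C=10, tardiness=max(0,10-10)=0
  Job 3: p=4, d=11, C=14, tardiness=max(0,14-11)=3
  Job 4: p=10, d=12, C=24, tardiness=max(0,24-12)=12
  Job 5: p=4, d=15, C=28, tardiness=max(0,28-15)=13
Total tardiness = 28

28


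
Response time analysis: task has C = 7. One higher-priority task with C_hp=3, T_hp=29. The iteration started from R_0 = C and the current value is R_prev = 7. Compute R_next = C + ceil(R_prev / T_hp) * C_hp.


R_next = C + ceil(R_prev / T_hp) * C_hp
ceil(7 / 29) = ceil(0.2414) = 1
Interference = 1 * 3 = 3
R_next = 7 + 3 = 10

10


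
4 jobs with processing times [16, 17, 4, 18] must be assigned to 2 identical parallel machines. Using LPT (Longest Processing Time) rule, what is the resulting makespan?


Sort jobs in decreasing order (LPT): [18, 17, 16, 4]
Assign each job to the least loaded machine:
  Machine 1: jobs [18, 4], load = 22
  Machine 2: jobs [17, 16], load = 33
Makespan = max load = 33

33


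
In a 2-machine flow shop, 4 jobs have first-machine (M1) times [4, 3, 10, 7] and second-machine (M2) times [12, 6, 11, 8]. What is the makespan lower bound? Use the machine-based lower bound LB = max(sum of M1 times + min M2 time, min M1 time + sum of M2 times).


LB1 = sum(M1 times) + min(M2 times) = 24 + 6 = 30
LB2 = min(M1 times) + sum(M2 times) = 3 + 37 = 40
Lower bound = max(LB1, LB2) = max(30, 40) = 40

40


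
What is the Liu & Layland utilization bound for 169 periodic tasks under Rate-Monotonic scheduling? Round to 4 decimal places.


Compute 2^(1/169) = 1.0041098851
Subtract 1: 1.0041098851 - 1 = 0.0041098851
Multiply by n: 169 * 0.0041098851 = 0.6945705819
Round to 4 dp: 0.6946

0.6946


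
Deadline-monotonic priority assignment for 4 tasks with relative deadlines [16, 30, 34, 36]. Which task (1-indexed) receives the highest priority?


Sort tasks by relative deadline (ascending):
  Task 1: deadline = 16
  Task 2: deadline = 30
  Task 3: deadline = 34
  Task 4: deadline = 36
Priority order (highest first): [1, 2, 3, 4]
Highest priority task = 1

1


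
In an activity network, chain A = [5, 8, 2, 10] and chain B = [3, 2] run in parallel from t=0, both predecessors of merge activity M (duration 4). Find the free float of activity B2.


ES(B2) = sum of predecessors on chain B = 3
EF(B2) = ES + duration = 3 + 2 = 5
Successor of B2 is M. ES(M) = max(sum(A), sum(B)) = max(25, 5) = 25
Free float = ES(successor) - EF(current) = 25 - 5 = 20

20


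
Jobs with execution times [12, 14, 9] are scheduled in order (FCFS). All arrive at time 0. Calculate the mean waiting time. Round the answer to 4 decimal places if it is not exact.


FCFS order (as given): [12, 14, 9]
Waiting times:
  Job 1: wait = 0
  Job 2: wait = 12
  Job 3: wait = 26
Sum of waiting times = 38
Average waiting time = 38/3 = 12.6667

12.6667


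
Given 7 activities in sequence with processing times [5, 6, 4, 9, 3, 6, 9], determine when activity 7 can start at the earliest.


Activity 7 starts after activities 1 through 6 complete.
Predecessor durations: [5, 6, 4, 9, 3, 6]
ES = 5 + 6 + 4 + 9 + 3 + 6 = 33

33


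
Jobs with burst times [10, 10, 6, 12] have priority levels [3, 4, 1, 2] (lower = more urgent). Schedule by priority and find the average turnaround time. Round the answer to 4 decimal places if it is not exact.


Sort by priority (ascending = highest first):
Order: [(1, 6), (2, 12), (3, 10), (4, 10)]
Completion times:
  Priority 1, burst=6, C=6
  Priority 2, burst=12, C=18
  Priority 3, burst=10, C=28
  Priority 4, burst=10, C=38
Average turnaround = 90/4 = 22.5

22.5


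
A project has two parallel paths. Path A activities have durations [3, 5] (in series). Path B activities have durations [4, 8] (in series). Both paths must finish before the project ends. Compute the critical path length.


Path A total = 3 + 5 = 8
Path B total = 4 + 8 = 12
Critical path = longest path = max(8, 12) = 12

12


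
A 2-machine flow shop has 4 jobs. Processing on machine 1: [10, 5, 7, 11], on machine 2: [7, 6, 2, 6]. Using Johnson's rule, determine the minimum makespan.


Apply Johnson's rule:
  Group 1 (a <= b): [(2, 5, 6)]
  Group 2 (a > b): [(1, 10, 7), (4, 11, 6), (3, 7, 2)]
Optimal job order: [2, 1, 4, 3]
Schedule:
  Job 2: M1 done at 5, M2 done at 11
  Job 1: M1 done at 15, M2 done at 22
  Job 4: M1 done at 26, M2 done at 32
  Job 3: M1 done at 33, M2 done at 35
Makespan = 35

35


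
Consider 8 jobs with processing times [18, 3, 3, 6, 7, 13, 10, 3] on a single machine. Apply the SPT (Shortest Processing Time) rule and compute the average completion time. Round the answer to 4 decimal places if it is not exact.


Sort jobs by processing time (SPT order): [3, 3, 3, 6, 7, 10, 13, 18]
Compute completion times sequentially:
  Job 1: processing = 3, completes at 3
  Job 2: processing = 3, completes at 6
  Job 3: processing = 3, completes at 9
  Job 4: processing = 6, completes at 15
  Job 5: processing = 7, completes at 22
  Job 6: processing = 10, completes at 32
  Job 7: processing = 13, completes at 45
  Job 8: processing = 18, completes at 63
Sum of completion times = 195
Average completion time = 195/8 = 24.375

24.375


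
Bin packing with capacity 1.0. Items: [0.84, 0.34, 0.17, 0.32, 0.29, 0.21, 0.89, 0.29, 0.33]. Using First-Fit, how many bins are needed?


Place items sequentially using First-Fit:
  Item 0.84 -> new Bin 1
  Item 0.34 -> new Bin 2
  Item 0.17 -> Bin 2 (now 0.51)
  Item 0.32 -> Bin 2 (now 0.83)
  Item 0.29 -> new Bin 3
  Item 0.21 -> Bin 3 (now 0.5)
  Item 0.89 -> new Bin 4
  Item 0.29 -> Bin 3 (now 0.79)
  Item 0.33 -> new Bin 5
Total bins used = 5

5


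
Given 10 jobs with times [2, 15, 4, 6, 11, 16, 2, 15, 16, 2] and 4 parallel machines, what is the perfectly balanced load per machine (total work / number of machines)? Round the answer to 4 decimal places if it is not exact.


Total processing time = 2 + 15 + 4 + 6 + 11 + 16 + 2 + 15 + 16 + 2 = 89
Number of machines = 4
Ideal balanced load = 89 / 4 = 22.25

22.25


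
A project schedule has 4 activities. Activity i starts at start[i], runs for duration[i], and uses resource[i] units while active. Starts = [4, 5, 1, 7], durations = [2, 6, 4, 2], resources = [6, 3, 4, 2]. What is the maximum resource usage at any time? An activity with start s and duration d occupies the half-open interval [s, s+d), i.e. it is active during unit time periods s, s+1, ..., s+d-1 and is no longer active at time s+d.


Each activity i is active on [start_i, start_i + duration_i).
Compute total resource usage per time slot:
  t=0: active resources = [], total = 0
  t=1: active resources = [4], total = 4
  t=2: active resources = [4], total = 4
  t=3: active resources = [4], total = 4
  t=4: active resources = [6, 4], total = 10
  t=5: active resources = [6, 3], total = 9
  t=6: active resources = [3], total = 3
  t=7: active resources = [3, 2], total = 5
  t=8: active resources = [3, 2], total = 5
  t=9: active resources = [3], total = 3
  t=10: active resources = [3], total = 3
Peak resource demand = 10

10


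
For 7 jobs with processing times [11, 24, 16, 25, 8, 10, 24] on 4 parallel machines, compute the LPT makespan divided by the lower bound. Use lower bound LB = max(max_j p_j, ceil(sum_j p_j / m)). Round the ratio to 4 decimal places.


LPT order: [25, 24, 24, 16, 11, 10, 8]
Machine loads after assignment: [25, 34, 32, 27]
LPT makespan = 34
Lower bound = max(max_job, ceil(total/4)) = max(25, 30) = 30
Ratio = 34 / 30 = 1.1333

1.1333


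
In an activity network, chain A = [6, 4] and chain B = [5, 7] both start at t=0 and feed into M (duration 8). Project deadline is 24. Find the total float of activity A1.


Forward pass: ES(A1) = sum of predecessors on chain A = 0
EF = ES + duration = 0 + 6 = 6
Backward pass: LF(M) = deadline = 24; LS(M) = 24 - 8 = 16
LF(A1) = LS(M) - sum(successors on chain A) = 16 - 4 = 12
LS = LF - duration = 12 - 6 = 6
Total float = LS - ES = 6 - 0 = 6

6


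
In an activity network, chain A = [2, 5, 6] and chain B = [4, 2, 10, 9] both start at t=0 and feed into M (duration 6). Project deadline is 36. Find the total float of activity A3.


Forward pass: ES(A3) = sum of predecessors on chain A = 7
EF = ES + duration = 7 + 6 = 13
Backward pass: LF(M) = deadline = 36; LS(M) = 36 - 6 = 30
LF(A3) = LS(M) - sum(successors on chain A) = 30 - 0 = 30
LS = LF - duration = 30 - 6 = 24
Total float = LS - ES = 24 - 7 = 17

17


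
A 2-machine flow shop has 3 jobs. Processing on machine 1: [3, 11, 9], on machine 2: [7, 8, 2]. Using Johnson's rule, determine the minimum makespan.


Apply Johnson's rule:
  Group 1 (a <= b): [(1, 3, 7)]
  Group 2 (a > b): [(2, 11, 8), (3, 9, 2)]
Optimal job order: [1, 2, 3]
Schedule:
  Job 1: M1 done at 3, M2 done at 10
  Job 2: M1 done at 14, M2 done at 22
  Job 3: M1 done at 23, M2 done at 25
Makespan = 25

25


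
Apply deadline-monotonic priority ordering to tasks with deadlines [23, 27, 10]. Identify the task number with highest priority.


Sort tasks by relative deadline (ascending):
  Task 3: deadline = 10
  Task 1: deadline = 23
  Task 2: deadline = 27
Priority order (highest first): [3, 1, 2]
Highest priority task = 3

3


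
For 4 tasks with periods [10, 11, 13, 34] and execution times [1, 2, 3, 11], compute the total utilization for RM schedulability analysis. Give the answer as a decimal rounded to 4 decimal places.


Compute individual utilizations (exact fractions):
  Task 1: C/T = 1/10 (approx. 0.1)
  Task 2: C/T = 2/11 (approx. 0.1818)
  Task 3: C/T = 3/13 (approx. 0.2308)
  Task 4: C/T = 11/34 (approx. 0.3235)
Total utilization U = 1/10 + 2/11 + 3/13 + 11/34 = 10163/12155
Rounded to 4 decimal places: U = 0.8361
RM (Liu & Layland) bound for 4 tasks = 0.756828; compare with U = 10163/12155 (approx. 0.836117)
bound < U <= 1, so the RM sufficient condition is not met (inconclusive; an exact test such as response-time analysis is needed).

0.8361


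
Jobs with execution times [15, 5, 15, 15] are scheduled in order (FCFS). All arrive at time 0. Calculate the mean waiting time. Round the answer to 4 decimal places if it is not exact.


FCFS order (as given): [15, 5, 15, 15]
Waiting times:
  Job 1: wait = 0
  Job 2: wait = 15
  Job 3: wait = 20
  Job 4: wait = 35
Sum of waiting times = 70
Average waiting time = 70/4 = 17.5

17.5


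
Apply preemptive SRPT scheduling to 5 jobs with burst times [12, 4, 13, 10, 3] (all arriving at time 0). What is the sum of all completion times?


Since all jobs arrive at t=0, SRPT equals SPT ordering.
SPT order: [3, 4, 10, 12, 13]
Completion times:
  Job 1: p=3, C=3
  Job 2: p=4, C=7
  Job 3: p=10, C=17
  Job 4: p=12, C=29
  Job 5: p=13, C=42
Total completion time = 3 + 7 + 17 + 29 + 42 = 98

98


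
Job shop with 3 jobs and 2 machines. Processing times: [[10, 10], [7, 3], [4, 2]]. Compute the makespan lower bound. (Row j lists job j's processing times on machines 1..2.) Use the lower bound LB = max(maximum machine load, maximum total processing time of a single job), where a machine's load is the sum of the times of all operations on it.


Machine loads:
  Machine 1: 10 + 7 + 4 = 21
  Machine 2: 10 + 3 + 2 = 15
Max machine load = 21
Job totals:
  Job 1: 20
  Job 2: 10
  Job 3: 6
Max job total = 20
Lower bound = max(21, 20) = 21

21


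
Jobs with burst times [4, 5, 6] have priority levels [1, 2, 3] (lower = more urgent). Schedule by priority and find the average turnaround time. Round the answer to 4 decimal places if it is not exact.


Sort by priority (ascending = highest first):
Order: [(1, 4), (2, 5), (3, 6)]
Completion times:
  Priority 1, burst=4, C=4
  Priority 2, burst=5, C=9
  Priority 3, burst=6, C=15
Average turnaround = 28/3 = 9.3333

9.3333


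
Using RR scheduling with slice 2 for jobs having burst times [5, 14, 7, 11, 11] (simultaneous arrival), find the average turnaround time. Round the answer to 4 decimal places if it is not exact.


Time quantum = 2
Execution trace:
  J1 runs 2 units, time = 2
  J2 runs 2 units, time = 4
  J3 runs 2 units, time = 6
  J4 runs 2 units, time = 8
  J5 runs 2 units, time = 10
  J1 runs 2 units, time = 12
  J2 runs 2 units, time = 14
  J3 runs 2 units, time = 16
  J4 runs 2 units, time = 18
  J5 runs 2 units, time = 20
  J1 runs 1 units, time = 21
  J2 runs 2 units, time = 23
  J3 runs 2 units, time = 25
  J4 runs 2 units, time = 27
  J5 runs 2 units, time = 29
  J2 runs 2 units, time = 31
  J3 runs 1 units, time = 32
  J4 runs 2 units, time = 34
  J5 runs 2 units, time = 36
  J2 runs 2 units, time = 38
  J4 runs 2 units, time = 40
  J5 runs 2 units, time = 42
  J2 runs 2 units, time = 44
  J4 runs 1 units, time = 45
  J5 runs 1 units, time = 46
  J2 runs 2 units, time = 48
Finish times: [21, 48, 32, 45, 46]
Average turnaround = 192/5 = 38.4

38.4


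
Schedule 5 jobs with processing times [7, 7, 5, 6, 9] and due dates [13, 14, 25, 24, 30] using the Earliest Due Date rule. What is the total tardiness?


Sort by due date (EDD order): [(7, 13), (7, 14), (6, 24), (5, 25), (9, 30)]
Compute completion times and tardiness:
  Job 1: p=7, d=13, C=7, tardiness=max(0,7-13)=0
  Job 2: p=7, d=14, C=14, tardiness=max(0,14-14)=0
  Job 3: p=6, d=24, C=20, tardiness=max(0,20-24)=0
  Job 4: p=5, d=25, C=25, tardiness=max(0,25-25)=0
  Job 5: p=9, d=30, C=34, tardiness=max(0,34-30)=4
Total tardiness = 4

4


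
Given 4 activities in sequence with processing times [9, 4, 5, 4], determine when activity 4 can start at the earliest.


Activity 4 starts after activities 1 through 3 complete.
Predecessor durations: [9, 4, 5]
ES = 9 + 4 + 5 = 18

18


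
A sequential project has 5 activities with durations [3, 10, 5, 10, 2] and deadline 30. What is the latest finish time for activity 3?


LF(activity 3) = deadline - sum of successor durations
Successors: activities 4 through 5 with durations [10, 2]
Sum of successor durations = 12
LF = 30 - 12 = 18

18


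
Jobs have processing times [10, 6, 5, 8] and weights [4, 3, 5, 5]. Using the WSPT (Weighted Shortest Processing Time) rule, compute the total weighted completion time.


Compute p/w ratios and sort ascending (WSPT): [(5, 5), (8, 5), (6, 3), (10, 4)]
Compute weighted completion times:
  Job (p=5,w=5): C=5, w*C=5*5=25
  Job (p=8,w=5): C=13, w*C=5*13=65
  Job (p=6,w=3): C=19, w*C=3*19=57
  Job (p=10,w=4): C=29, w*C=4*29=116
Total weighted completion time = 263

263


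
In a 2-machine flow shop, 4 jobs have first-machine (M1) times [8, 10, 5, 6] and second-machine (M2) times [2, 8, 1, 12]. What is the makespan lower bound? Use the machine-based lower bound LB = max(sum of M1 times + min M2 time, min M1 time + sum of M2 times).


LB1 = sum(M1 times) + min(M2 times) = 29 + 1 = 30
LB2 = min(M1 times) + sum(M2 times) = 5 + 23 = 28
Lower bound = max(LB1, LB2) = max(30, 28) = 30

30


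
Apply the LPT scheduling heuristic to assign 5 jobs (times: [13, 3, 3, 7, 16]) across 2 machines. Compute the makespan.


Sort jobs in decreasing order (LPT): [16, 13, 7, 3, 3]
Assign each job to the least loaded machine:
  Machine 1: jobs [16, 3, 3], load = 22
  Machine 2: jobs [13, 7], load = 20
Makespan = max load = 22

22


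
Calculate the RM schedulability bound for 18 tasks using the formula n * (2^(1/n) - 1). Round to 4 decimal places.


Compute 2^(1/18) = 1.0392592260
Subtract 1: 1.0392592260 - 1 = 0.0392592260
Multiply by n: 18 * 0.0392592260 = 0.7066660680
Round to 4 dp: 0.7067

0.7067


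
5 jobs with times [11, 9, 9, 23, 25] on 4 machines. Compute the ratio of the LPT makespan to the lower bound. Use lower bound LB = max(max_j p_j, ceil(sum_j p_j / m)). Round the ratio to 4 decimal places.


LPT order: [25, 23, 11, 9, 9]
Machine loads after assignment: [25, 23, 11, 18]
LPT makespan = 25
Lower bound = max(max_job, ceil(total/4)) = max(25, 20) = 25
Ratio = 25 / 25 = 1.0

1.0


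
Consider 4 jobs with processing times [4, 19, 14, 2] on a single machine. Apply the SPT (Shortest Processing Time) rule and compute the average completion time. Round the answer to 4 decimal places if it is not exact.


Sort jobs by processing time (SPT order): [2, 4, 14, 19]
Compute completion times sequentially:
  Job 1: processing = 2, completes at 2
  Job 2: processing = 4, completes at 6
  Job 3: processing = 14, completes at 20
  Job 4: processing = 19, completes at 39
Sum of completion times = 67
Average completion time = 67/4 = 16.75

16.75


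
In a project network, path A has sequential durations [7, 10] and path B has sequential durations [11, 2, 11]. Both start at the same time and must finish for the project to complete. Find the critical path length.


Path A total = 7 + 10 = 17
Path B total = 11 + 2 + 11 = 24
Critical path = longest path = max(17, 24) = 24

24


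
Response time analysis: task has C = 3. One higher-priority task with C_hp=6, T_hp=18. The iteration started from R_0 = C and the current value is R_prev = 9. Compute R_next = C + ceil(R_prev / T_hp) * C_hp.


R_next = C + ceil(R_prev / T_hp) * C_hp
ceil(9 / 18) = ceil(0.5) = 1
Interference = 1 * 6 = 6
R_next = 3 + 6 = 9
R_next = R_prev, so the iteration has converged (response time = 9).

9


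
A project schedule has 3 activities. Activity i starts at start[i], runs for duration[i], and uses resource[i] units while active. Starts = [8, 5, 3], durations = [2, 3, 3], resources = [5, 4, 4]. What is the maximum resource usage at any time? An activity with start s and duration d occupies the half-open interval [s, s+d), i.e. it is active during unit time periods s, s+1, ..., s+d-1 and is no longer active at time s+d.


Each activity i is active on [start_i, start_i + duration_i).
Compute total resource usage per time slot:
  t=0: active resources = [], total = 0
  t=1: active resources = [], total = 0
  t=2: active resources = [], total = 0
  t=3: active resources = [4], total = 4
  t=4: active resources = [4], total = 4
  t=5: active resources = [4, 4], total = 8
  t=6: active resources = [4], total = 4
  t=7: active resources = [4], total = 4
  t=8: active resources = [5], total = 5
  t=9: active resources = [5], total = 5
Peak resource demand = 8

8


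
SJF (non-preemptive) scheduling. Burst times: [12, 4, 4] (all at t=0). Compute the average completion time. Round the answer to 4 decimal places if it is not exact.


SJF order (ascending): [4, 4, 12]
Completion times:
  Job 1: burst=4, C=4
  Job 2: burst=4, C=8
  Job 3: burst=12, C=20
Average completion = 32/3 = 10.6667

10.6667


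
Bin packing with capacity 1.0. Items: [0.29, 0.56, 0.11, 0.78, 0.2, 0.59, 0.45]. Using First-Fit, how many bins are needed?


Place items sequentially using First-Fit:
  Item 0.29 -> new Bin 1
  Item 0.56 -> Bin 1 (now 0.85)
  Item 0.11 -> Bin 1 (now 0.96)
  Item 0.78 -> new Bin 2
  Item 0.2 -> Bin 2 (now 0.98)
  Item 0.59 -> new Bin 3
  Item 0.45 -> new Bin 4
Total bins used = 4

4


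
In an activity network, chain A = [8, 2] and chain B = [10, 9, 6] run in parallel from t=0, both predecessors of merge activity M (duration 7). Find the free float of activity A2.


ES(A2) = sum of predecessors on chain A = 8
EF(A2) = ES + duration = 8 + 2 = 10
Successor of A2 is M. ES(M) = max(sum(A), sum(B)) = max(10, 25) = 25
Free float = ES(successor) - EF(current) = 25 - 10 = 15

15


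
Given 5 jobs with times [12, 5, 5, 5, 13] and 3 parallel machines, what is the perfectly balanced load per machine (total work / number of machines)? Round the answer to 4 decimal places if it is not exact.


Total processing time = 12 + 5 + 5 + 5 + 13 = 40
Number of machines = 3
Ideal balanced load = 40 / 3 = 13.3333

13.3333


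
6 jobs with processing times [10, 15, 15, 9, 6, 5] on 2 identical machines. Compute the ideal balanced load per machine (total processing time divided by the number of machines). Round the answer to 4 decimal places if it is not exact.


Total processing time = 10 + 15 + 15 + 9 + 6 + 5 = 60
Number of machines = 2
Ideal balanced load = 60 / 2 = 30.0

30.0


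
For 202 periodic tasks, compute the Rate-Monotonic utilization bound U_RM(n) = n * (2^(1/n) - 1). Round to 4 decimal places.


Compute 2^(1/202) = 1.0034373158
Subtract 1: 1.0034373158 - 1 = 0.0034373158
Multiply by n: 202 * 0.0034373158 = 0.6943377916
Round to 4 dp: 0.6943

0.6943


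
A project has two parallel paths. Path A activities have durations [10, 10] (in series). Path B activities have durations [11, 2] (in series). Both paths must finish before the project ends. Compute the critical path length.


Path A total = 10 + 10 = 20
Path B total = 11 + 2 = 13
Critical path = longest path = max(20, 13) = 20

20


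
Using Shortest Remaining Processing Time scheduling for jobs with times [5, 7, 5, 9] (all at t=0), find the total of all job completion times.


Since all jobs arrive at t=0, SRPT equals SPT ordering.
SPT order: [5, 5, 7, 9]
Completion times:
  Job 1: p=5, C=5
  Job 2: p=5, C=10
  Job 3: p=7, C=17
  Job 4: p=9, C=26
Total completion time = 5 + 10 + 17 + 26 = 58

58


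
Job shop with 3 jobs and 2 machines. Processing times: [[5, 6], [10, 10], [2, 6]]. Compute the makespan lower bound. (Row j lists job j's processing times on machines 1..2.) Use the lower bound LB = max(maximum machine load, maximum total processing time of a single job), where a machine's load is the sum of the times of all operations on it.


Machine loads:
  Machine 1: 5 + 10 + 2 = 17
  Machine 2: 6 + 10 + 6 = 22
Max machine load = 22
Job totals:
  Job 1: 11
  Job 2: 20
  Job 3: 8
Max job total = 20
Lower bound = max(22, 20) = 22

22


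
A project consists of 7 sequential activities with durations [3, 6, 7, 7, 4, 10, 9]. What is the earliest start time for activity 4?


Activity 4 starts after activities 1 through 3 complete.
Predecessor durations: [3, 6, 7]
ES = 3 + 6 + 7 = 16

16


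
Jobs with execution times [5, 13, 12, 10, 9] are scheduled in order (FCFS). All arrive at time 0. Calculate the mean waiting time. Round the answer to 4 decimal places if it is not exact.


FCFS order (as given): [5, 13, 12, 10, 9]
Waiting times:
  Job 1: wait = 0
  Job 2: wait = 5
  Job 3: wait = 18
  Job 4: wait = 30
  Job 5: wait = 40
Sum of waiting times = 93
Average waiting time = 93/5 = 18.6

18.6


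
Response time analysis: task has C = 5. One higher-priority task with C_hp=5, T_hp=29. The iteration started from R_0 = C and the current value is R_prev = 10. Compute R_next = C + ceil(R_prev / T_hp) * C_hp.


R_next = C + ceil(R_prev / T_hp) * C_hp
ceil(10 / 29) = ceil(0.3448) = 1
Interference = 1 * 5 = 5
R_next = 5 + 5 = 10
R_next = R_prev, so the iteration has converged (response time = 10).

10


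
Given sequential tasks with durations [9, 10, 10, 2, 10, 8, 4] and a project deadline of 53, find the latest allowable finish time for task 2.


LF(activity 2) = deadline - sum of successor durations
Successors: activities 3 through 7 with durations [10, 2, 10, 8, 4]
Sum of successor durations = 34
LF = 53 - 34 = 19

19


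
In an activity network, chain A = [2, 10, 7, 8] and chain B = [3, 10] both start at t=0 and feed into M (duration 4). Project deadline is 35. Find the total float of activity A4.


Forward pass: ES(A4) = sum of predecessors on chain A = 19
EF = ES + duration = 19 + 8 = 27
Backward pass: LF(M) = deadline = 35; LS(M) = 35 - 4 = 31
LF(A4) = LS(M) - sum(successors on chain A) = 31 - 0 = 31
LS = LF - duration = 31 - 8 = 23
Total float = LS - ES = 23 - 19 = 4

4


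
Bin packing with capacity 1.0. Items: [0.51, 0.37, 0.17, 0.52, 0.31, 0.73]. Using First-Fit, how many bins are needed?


Place items sequentially using First-Fit:
  Item 0.51 -> new Bin 1
  Item 0.37 -> Bin 1 (now 0.88)
  Item 0.17 -> new Bin 2
  Item 0.52 -> Bin 2 (now 0.69)
  Item 0.31 -> Bin 2 (now 1.0)
  Item 0.73 -> new Bin 3
Total bins used = 3

3


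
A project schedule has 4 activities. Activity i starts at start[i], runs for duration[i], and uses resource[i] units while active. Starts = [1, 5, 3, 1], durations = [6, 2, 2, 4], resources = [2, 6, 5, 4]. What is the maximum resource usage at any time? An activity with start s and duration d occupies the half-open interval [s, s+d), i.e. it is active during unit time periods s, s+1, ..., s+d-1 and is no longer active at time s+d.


Each activity i is active on [start_i, start_i + duration_i).
Compute total resource usage per time slot:
  t=0: active resources = [], total = 0
  t=1: active resources = [2, 4], total = 6
  t=2: active resources = [2, 4], total = 6
  t=3: active resources = [2, 5, 4], total = 11
  t=4: active resources = [2, 5, 4], total = 11
  t=5: active resources = [2, 6], total = 8
  t=6: active resources = [2, 6], total = 8
Peak resource demand = 11

11


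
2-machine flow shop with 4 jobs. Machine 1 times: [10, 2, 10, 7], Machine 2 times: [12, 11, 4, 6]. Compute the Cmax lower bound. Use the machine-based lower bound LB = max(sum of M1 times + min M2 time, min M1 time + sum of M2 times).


LB1 = sum(M1 times) + min(M2 times) = 29 + 4 = 33
LB2 = min(M1 times) + sum(M2 times) = 2 + 33 = 35
Lower bound = max(LB1, LB2) = max(33, 35) = 35

35


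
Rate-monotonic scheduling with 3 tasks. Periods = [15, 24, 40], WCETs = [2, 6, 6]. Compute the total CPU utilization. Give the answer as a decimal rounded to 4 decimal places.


Compute individual utilizations (exact fractions):
  Task 1: C/T = 2/15 (approx. 0.1333)
  Task 2: C/T = 6/24 = 1/4 (approx. 0.25)
  Task 3: C/T = 6/40 = 3/20 (approx. 0.15)
Total utilization U = 2/15 + 1/4 + 3/20 = 8/15
Rounded to 4 decimal places: U = 0.5333
RM (Liu & Layland) bound for 3 tasks = 0.779763; compare with U = 8/15 (approx. 0.533333)
U <= bound, so schedulable by RM sufficient condition.

0.5333


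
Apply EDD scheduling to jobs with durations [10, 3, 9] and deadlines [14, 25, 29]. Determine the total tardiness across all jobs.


Sort by due date (EDD order): [(10, 14), (3, 25), (9, 29)]
Compute completion times and tardiness:
  Job 1: p=10, d=14, C=10, tardiness=max(0,10-14)=0
  Job 2: p=3, d=25, C=13, tardiness=max(0,13-25)=0
  Job 3: p=9, d=29, C=22, tardiness=max(0,22-29)=0
Total tardiness = 0

0


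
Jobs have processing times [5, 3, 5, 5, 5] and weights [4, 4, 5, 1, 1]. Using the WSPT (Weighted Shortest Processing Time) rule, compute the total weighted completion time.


Compute p/w ratios and sort ascending (WSPT): [(3, 4), (5, 5), (5, 4), (5, 1), (5, 1)]
Compute weighted completion times:
  Job (p=3,w=4): C=3, w*C=4*3=12
  Job (p=5,w=5): C=8, w*C=5*8=40
  Job (p=5,w=4): C=13, w*C=4*13=52
  Job (p=5,w=1): C=18, w*C=1*18=18
  Job (p=5,w=1): C=23, w*C=1*23=23
Total weighted completion time = 145

145


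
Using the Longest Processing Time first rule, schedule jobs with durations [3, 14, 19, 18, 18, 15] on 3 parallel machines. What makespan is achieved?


Sort jobs in decreasing order (LPT): [19, 18, 18, 15, 14, 3]
Assign each job to the least loaded machine:
  Machine 1: jobs [19, 3], load = 22
  Machine 2: jobs [18, 15], load = 33
  Machine 3: jobs [18, 14], load = 32
Makespan = max load = 33

33


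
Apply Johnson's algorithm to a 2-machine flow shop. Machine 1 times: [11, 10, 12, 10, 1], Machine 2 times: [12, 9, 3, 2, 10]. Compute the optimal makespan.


Apply Johnson's rule:
  Group 1 (a <= b): [(5, 1, 10), (1, 11, 12)]
  Group 2 (a > b): [(2, 10, 9), (3, 12, 3), (4, 10, 2)]
Optimal job order: [5, 1, 2, 3, 4]
Schedule:
  Job 5: M1 done at 1, M2 done at 11
  Job 1: M1 done at 12, M2 done at 24
  Job 2: M1 done at 22, M2 done at 33
  Job 3: M1 done at 34, M2 done at 37
  Job 4: M1 done at 44, M2 done at 46
Makespan = 46

46


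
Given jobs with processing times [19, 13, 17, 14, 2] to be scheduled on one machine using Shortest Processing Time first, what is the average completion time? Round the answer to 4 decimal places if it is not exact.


Sort jobs by processing time (SPT order): [2, 13, 14, 17, 19]
Compute completion times sequentially:
  Job 1: processing = 2, completes at 2
  Job 2: processing = 13, completes at 15
  Job 3: processing = 14, completes at 29
  Job 4: processing = 17, completes at 46
  Job 5: processing = 19, completes at 65
Sum of completion times = 157
Average completion time = 157/5 = 31.4

31.4


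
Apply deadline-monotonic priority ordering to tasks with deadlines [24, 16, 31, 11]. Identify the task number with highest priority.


Sort tasks by relative deadline (ascending):
  Task 4: deadline = 11
  Task 2: deadline = 16
  Task 1: deadline = 24
  Task 3: deadline = 31
Priority order (highest first): [4, 2, 1, 3]
Highest priority task = 4

4


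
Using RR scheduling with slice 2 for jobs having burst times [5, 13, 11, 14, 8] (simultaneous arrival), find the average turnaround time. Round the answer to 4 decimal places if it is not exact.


Time quantum = 2
Execution trace:
  J1 runs 2 units, time = 2
  J2 runs 2 units, time = 4
  J3 runs 2 units, time = 6
  J4 runs 2 units, time = 8
  J5 runs 2 units, time = 10
  J1 runs 2 units, time = 12
  J2 runs 2 units, time = 14
  J3 runs 2 units, time = 16
  J4 runs 2 units, time = 18
  J5 runs 2 units, time = 20
  J1 runs 1 units, time = 21
  J2 runs 2 units, time = 23
  J3 runs 2 units, time = 25
  J4 runs 2 units, time = 27
  J5 runs 2 units, time = 29
  J2 runs 2 units, time = 31
  J3 runs 2 units, time = 33
  J4 runs 2 units, time = 35
  J5 runs 2 units, time = 37
  J2 runs 2 units, time = 39
  J3 runs 2 units, time = 41
  J4 runs 2 units, time = 43
  J2 runs 2 units, time = 45
  J3 runs 1 units, time = 46
  J4 runs 2 units, time = 48
  J2 runs 1 units, time = 49
  J4 runs 2 units, time = 51
Finish times: [21, 49, 46, 51, 37]
Average turnaround = 204/5 = 40.8

40.8


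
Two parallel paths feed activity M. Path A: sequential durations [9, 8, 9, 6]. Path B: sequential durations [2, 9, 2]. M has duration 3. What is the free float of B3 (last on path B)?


ES(B3) = sum of predecessors on chain B = 11
EF(B3) = ES + duration = 11 + 2 = 13
Successor of B3 is M. ES(M) = max(sum(A), sum(B)) = max(32, 13) = 32
Free float = ES(successor) - EF(current) = 32 - 13 = 19

19


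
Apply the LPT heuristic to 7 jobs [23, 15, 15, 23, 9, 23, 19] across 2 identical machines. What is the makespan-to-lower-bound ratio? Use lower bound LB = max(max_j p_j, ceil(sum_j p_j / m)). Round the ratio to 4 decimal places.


LPT order: [23, 23, 23, 19, 15, 15, 9]
Machine loads after assignment: [61, 66]
LPT makespan = 66
Lower bound = max(max_job, ceil(total/2)) = max(23, 64) = 64
Ratio = 66 / 64 = 1.0313

1.0313


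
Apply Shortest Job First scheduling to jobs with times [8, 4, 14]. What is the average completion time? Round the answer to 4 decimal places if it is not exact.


SJF order (ascending): [4, 8, 14]
Completion times:
  Job 1: burst=4, C=4
  Job 2: burst=8, C=12
  Job 3: burst=14, C=26
Average completion = 42/3 = 14.0

14.0


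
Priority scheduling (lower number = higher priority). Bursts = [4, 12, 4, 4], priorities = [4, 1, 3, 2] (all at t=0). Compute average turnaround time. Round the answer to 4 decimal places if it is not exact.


Sort by priority (ascending = highest first):
Order: [(1, 12), (2, 4), (3, 4), (4, 4)]
Completion times:
  Priority 1, burst=12, C=12
  Priority 2, burst=4, C=16
  Priority 3, burst=4, C=20
  Priority 4, burst=4, C=24
Average turnaround = 72/4 = 18.0

18.0


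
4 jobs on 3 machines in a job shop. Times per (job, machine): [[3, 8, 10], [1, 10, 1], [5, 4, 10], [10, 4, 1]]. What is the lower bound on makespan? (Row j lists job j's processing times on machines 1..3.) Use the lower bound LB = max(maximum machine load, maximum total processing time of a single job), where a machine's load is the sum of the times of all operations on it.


Machine loads:
  Machine 1: 3 + 1 + 5 + 10 = 19
  Machine 2: 8 + 10 + 4 + 4 = 26
  Machine 3: 10 + 1 + 10 + 1 = 22
Max machine load = 26
Job totals:
  Job 1: 21
  Job 2: 12
  Job 3: 19
  Job 4: 15
Max job total = 21
Lower bound = max(26, 21) = 26

26


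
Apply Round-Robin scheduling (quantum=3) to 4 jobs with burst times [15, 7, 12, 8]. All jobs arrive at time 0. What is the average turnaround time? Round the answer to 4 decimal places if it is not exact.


Time quantum = 3
Execution trace:
  J1 runs 3 units, time = 3
  J2 runs 3 units, time = 6
  J3 runs 3 units, time = 9
  J4 runs 3 units, time = 12
  J1 runs 3 units, time = 15
  J2 runs 3 units, time = 18
  J3 runs 3 units, time = 21
  J4 runs 3 units, time = 24
  J1 runs 3 units, time = 27
  J2 runs 1 units, time = 28
  J3 runs 3 units, time = 31
  J4 runs 2 units, time = 33
  J1 runs 3 units, time = 36
  J3 runs 3 units, time = 39
  J1 runs 3 units, time = 42
Finish times: [42, 28, 39, 33]
Average turnaround = 142/4 = 35.5

35.5


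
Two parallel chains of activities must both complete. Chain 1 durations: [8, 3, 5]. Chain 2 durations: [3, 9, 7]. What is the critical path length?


Path A total = 8 + 3 + 5 = 16
Path B total = 3 + 9 + 7 = 19
Critical path = longest path = max(16, 19) = 19

19


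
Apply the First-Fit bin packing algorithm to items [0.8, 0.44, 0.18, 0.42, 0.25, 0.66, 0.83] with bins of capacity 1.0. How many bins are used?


Place items sequentially using First-Fit:
  Item 0.8 -> new Bin 1
  Item 0.44 -> new Bin 2
  Item 0.18 -> Bin 1 (now 0.98)
  Item 0.42 -> Bin 2 (now 0.86)
  Item 0.25 -> new Bin 3
  Item 0.66 -> Bin 3 (now 0.91)
  Item 0.83 -> new Bin 4
Total bins used = 4

4


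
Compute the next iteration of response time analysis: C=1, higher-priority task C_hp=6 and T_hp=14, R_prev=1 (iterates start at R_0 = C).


R_next = C + ceil(R_prev / T_hp) * C_hp
ceil(1 / 14) = ceil(0.0714) = 1
Interference = 1 * 6 = 6
R_next = 1 + 6 = 7

7


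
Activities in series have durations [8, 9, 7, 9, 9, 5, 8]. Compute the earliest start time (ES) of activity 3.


Activity 3 starts after activities 1 through 2 complete.
Predecessor durations: [8, 9]
ES = 8 + 9 = 17

17


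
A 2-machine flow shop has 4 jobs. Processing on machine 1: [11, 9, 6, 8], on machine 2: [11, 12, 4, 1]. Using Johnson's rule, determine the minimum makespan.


Apply Johnson's rule:
  Group 1 (a <= b): [(2, 9, 12), (1, 11, 11)]
  Group 2 (a > b): [(3, 6, 4), (4, 8, 1)]
Optimal job order: [2, 1, 3, 4]
Schedule:
  Job 2: M1 done at 9, M2 done at 21
  Job 1: M1 done at 20, M2 done at 32
  Job 3: M1 done at 26, M2 done at 36
  Job 4: M1 done at 34, M2 done at 37
Makespan = 37

37


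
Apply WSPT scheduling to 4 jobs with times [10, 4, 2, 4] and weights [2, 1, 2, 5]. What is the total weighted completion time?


Compute p/w ratios and sort ascending (WSPT): [(4, 5), (2, 2), (4, 1), (10, 2)]
Compute weighted completion times:
  Job (p=4,w=5): C=4, w*C=5*4=20
  Job (p=2,w=2): C=6, w*C=2*6=12
  Job (p=4,w=1): C=10, w*C=1*10=10
  Job (p=10,w=2): C=20, w*C=2*20=40
Total weighted completion time = 82

82


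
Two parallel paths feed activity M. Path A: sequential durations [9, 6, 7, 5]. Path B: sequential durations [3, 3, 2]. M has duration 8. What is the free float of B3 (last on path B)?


ES(B3) = sum of predecessors on chain B = 6
EF(B3) = ES + duration = 6 + 2 = 8
Successor of B3 is M. ES(M) = max(sum(A), sum(B)) = max(27, 8) = 27
Free float = ES(successor) - EF(current) = 27 - 8 = 19

19


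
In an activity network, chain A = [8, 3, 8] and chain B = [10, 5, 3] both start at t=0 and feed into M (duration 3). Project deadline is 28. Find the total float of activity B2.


Forward pass: ES(B2) = sum of predecessors on chain B = 10
EF = ES + duration = 10 + 5 = 15
Backward pass: LF(M) = deadline = 28; LS(M) = 28 - 3 = 25
LF(B2) = LS(M) - sum(successors on chain B) = 25 - 3 = 22
LS = LF - duration = 22 - 5 = 17
Total float = LS - ES = 17 - 10 = 7

7


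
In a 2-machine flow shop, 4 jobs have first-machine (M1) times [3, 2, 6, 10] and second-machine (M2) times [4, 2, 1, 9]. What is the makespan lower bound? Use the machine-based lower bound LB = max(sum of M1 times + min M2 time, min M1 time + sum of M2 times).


LB1 = sum(M1 times) + min(M2 times) = 21 + 1 = 22
LB2 = min(M1 times) + sum(M2 times) = 2 + 16 = 18
Lower bound = max(LB1, LB2) = max(22, 18) = 22

22
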